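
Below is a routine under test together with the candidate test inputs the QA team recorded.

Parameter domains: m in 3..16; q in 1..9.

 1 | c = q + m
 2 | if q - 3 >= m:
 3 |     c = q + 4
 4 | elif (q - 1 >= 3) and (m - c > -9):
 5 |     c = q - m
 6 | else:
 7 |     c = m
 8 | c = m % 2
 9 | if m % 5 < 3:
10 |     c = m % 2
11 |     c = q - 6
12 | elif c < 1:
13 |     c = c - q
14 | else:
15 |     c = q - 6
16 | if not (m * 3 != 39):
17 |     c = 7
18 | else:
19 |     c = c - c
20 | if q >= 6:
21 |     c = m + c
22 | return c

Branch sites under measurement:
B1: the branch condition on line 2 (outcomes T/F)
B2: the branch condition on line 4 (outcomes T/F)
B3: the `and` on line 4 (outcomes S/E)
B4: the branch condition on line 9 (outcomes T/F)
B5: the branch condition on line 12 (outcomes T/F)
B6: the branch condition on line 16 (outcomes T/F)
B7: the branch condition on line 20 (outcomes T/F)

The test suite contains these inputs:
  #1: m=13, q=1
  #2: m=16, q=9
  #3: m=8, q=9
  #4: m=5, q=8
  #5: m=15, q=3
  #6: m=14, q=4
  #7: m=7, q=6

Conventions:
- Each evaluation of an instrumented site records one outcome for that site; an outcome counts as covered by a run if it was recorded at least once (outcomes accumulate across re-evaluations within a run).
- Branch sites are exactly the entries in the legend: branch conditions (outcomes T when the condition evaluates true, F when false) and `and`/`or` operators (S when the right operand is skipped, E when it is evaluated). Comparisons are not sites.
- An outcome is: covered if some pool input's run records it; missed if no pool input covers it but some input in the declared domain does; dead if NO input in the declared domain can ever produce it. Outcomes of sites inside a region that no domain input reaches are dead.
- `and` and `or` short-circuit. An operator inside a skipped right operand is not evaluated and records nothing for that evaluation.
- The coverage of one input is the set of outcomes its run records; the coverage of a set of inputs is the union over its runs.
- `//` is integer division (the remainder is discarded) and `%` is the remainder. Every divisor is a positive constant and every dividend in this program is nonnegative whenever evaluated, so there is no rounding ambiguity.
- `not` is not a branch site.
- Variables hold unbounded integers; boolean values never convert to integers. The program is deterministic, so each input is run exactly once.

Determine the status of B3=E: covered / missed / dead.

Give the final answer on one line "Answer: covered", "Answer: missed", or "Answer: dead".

B3=E is recorded by pool input(s) 2, 3, 6, 7 -> covered

Answer: covered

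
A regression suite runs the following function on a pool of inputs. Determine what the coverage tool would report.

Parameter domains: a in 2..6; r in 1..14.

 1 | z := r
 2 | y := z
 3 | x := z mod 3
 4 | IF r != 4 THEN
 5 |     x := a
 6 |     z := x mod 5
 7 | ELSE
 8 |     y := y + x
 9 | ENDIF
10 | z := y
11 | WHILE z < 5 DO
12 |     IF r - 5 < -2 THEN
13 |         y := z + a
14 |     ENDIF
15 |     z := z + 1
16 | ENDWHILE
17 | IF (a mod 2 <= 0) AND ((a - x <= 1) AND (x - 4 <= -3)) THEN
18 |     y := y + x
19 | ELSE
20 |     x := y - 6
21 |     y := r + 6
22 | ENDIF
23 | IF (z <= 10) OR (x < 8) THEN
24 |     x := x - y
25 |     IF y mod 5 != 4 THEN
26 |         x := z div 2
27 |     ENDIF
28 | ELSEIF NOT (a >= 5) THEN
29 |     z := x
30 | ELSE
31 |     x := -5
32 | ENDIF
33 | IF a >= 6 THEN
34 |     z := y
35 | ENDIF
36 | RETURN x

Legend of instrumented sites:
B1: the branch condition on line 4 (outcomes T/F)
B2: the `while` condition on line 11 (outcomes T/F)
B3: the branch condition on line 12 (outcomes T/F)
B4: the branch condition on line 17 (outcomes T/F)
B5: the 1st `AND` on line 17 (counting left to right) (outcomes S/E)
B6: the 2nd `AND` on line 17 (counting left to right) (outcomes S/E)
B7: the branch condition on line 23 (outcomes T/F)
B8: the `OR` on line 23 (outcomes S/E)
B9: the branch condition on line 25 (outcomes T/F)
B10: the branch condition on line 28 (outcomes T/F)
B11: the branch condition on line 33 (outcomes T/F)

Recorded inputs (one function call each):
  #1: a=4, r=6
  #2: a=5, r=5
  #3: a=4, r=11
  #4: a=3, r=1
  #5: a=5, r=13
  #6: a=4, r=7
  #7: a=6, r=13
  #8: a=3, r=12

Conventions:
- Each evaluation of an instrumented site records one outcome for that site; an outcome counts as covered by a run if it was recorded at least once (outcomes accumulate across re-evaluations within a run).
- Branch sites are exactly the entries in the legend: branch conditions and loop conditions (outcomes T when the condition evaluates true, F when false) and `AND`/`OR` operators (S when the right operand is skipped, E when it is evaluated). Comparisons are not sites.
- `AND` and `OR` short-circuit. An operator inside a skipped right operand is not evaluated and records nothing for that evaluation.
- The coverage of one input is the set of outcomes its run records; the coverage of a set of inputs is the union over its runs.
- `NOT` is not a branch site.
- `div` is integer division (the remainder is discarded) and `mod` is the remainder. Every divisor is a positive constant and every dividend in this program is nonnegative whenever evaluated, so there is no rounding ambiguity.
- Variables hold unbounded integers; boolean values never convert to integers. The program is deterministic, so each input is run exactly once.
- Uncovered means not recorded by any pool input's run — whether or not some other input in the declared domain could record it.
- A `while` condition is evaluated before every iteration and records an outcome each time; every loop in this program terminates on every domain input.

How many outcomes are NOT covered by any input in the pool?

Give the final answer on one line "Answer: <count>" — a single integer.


input #1, a=4, r=6: events B1->T, B2->F, B5->E, B6->E, B4->F, B8->S, B7->T, B9->T, B11->F; outcomes B1=T, B2=F, B4=F, B5=E, B6=E, B7=T, B8=S, B9=T, B11=F
input #2, a=5, r=5: events B1->T, B2->F, B5->S, B4->F, B8->S, B7->T, B9->T, B11->F; outcomes B1=T, B2=F, B4=F, B5=S, B7=T, B8=S, B9=T, B11=F
input #3, a=4, r=11: events B1->T, B2->F, B5->E, B6->E, B4->F, B8->E, B7->T, B9->T, B11->F; outcomes B1=T, B2=F, B4=F, B5=E, B6=E, B7=T, B8=E, B9=T, B11=F
input #4, a=3, r=1: events B1->T, B2->T, B3->T, B2->T, B3->T, B2->T, B3->T, B2->T, B3->T, B2->F, B5->S, B4->F, B8->S, B7->T, ...; outcomes B1=T, B2=T, B2=F, B3=T, B4=F, B5=S, B7=T, B8=S, B9=T, B11=F
input #5, a=5, r=13: events B1->T, B2->F, B5->S, B4->F, B8->E, B7->T, B9->F, B11->F; outcomes B1=T, B2=F, B4=F, B5=S, B7=T, B8=E, B9=F, B11=F
input #6, a=4, r=7: events B1->T, B2->F, B5->E, B6->E, B4->F, B8->S, B7->T, B9->T, B11->F; outcomes B1=T, B2=F, B4=F, B5=E, B6=E, B7=T, B8=S, B9=T, B11=F
input #7, a=6, r=13: events B1->T, B2->F, B5->E, B6->E, B4->F, B8->E, B7->T, B9->F, B11->T; outcomes B1=T, B2=F, B4=F, B5=E, B6=E, B7=T, B8=E, B9=F, B11=T
input #8, a=3, r=12: events B1->T, B2->F, B5->S, B4->F, B8->E, B7->T, B9->T, B11->F; outcomes B1=T, B2=F, B4=F, B5=S, B7=T, B8=E, B9=T, B11=F
union over the pool: B1=T, B2=T, B2=F, B3=T, B4=F, B5=S, B5=E, B6=E, B7=T, B8=S, B8=E, B9=T, B9=F, B11=T, B11=F
uncovered (7 of 22): B1=F, B3=F, B4=T, B6=S, B7=F, B10=T, B10=F
Answer: 7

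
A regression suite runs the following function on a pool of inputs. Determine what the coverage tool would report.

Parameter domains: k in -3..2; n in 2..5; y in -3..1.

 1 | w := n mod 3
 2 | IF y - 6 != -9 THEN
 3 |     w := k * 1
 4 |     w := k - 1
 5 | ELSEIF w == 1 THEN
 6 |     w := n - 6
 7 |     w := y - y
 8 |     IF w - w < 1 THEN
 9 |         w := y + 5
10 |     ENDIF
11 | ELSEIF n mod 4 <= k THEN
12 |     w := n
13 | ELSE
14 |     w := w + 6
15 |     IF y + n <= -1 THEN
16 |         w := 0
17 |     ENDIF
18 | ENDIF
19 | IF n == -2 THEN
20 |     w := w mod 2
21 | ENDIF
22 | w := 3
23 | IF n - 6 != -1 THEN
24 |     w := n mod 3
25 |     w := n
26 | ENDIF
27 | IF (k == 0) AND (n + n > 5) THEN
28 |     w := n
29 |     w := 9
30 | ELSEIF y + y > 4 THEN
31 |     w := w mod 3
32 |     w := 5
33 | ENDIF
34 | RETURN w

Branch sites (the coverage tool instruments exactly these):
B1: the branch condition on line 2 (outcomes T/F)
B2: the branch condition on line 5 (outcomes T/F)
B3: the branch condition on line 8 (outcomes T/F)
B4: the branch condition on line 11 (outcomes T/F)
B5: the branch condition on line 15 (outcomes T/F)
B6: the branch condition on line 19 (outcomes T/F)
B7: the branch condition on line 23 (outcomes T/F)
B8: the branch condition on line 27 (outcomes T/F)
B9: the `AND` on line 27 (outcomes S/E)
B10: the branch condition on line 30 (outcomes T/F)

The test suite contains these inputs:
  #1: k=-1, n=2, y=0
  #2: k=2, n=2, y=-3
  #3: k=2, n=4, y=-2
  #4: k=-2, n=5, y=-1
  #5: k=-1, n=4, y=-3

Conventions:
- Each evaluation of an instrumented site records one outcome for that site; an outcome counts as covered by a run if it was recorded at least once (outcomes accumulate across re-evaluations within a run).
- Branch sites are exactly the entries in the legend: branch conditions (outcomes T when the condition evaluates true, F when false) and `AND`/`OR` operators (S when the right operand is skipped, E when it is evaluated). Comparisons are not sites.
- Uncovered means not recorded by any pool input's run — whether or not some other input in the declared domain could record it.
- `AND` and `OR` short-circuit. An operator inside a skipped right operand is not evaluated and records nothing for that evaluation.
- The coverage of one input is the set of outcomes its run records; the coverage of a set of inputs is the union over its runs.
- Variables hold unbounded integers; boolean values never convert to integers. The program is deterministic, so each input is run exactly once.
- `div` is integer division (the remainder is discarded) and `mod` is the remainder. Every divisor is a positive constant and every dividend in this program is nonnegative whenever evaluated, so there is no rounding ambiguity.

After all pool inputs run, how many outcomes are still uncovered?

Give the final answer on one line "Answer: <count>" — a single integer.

input #1, k=-1, n=2, y=0: events B1->T, B6->F, B7->T, B9->S, B8->F, B10->F; outcomes B1=T, B6=F, B7=T, B8=F, B9=S, B10=F
input #2, k=2, n=2, y=-3: events B1->F, B2->F, B4->T, B6->F, B7->T, B9->S, B8->F, B10->F; outcomes B1=F, B2=F, B4=T, B6=F, B7=T, B8=F, B9=S, B10=F
input #3, k=2, n=4, y=-2: events B1->T, B6->F, B7->T, B9->S, B8->F, B10->F; outcomes B1=T, B6=F, B7=T, B8=F, B9=S, B10=F
input #4, k=-2, n=5, y=-1: events B1->T, B6->F, B7->F, B9->S, B8->F, B10->F; outcomes B1=T, B6=F, B7=F, B8=F, B9=S, B10=F
input #5, k=-1, n=4, y=-3: events B1->F, B2->T, B3->T, B6->F, B7->T, B9->S, B8->F, B10->F; outcomes B1=F, B2=T, B3=T, B6=F, B7=T, B8=F, B9=S, B10=F
union over the pool: B1=T, B1=F, B2=T, B2=F, B3=T, B4=T, B6=F, B7=T, B7=F, B8=F, B9=S, B10=F
uncovered (8 of 20): B3=F, B4=F, B5=T, B5=F, B6=T, B8=T, B9=E, B10=T

Answer: 8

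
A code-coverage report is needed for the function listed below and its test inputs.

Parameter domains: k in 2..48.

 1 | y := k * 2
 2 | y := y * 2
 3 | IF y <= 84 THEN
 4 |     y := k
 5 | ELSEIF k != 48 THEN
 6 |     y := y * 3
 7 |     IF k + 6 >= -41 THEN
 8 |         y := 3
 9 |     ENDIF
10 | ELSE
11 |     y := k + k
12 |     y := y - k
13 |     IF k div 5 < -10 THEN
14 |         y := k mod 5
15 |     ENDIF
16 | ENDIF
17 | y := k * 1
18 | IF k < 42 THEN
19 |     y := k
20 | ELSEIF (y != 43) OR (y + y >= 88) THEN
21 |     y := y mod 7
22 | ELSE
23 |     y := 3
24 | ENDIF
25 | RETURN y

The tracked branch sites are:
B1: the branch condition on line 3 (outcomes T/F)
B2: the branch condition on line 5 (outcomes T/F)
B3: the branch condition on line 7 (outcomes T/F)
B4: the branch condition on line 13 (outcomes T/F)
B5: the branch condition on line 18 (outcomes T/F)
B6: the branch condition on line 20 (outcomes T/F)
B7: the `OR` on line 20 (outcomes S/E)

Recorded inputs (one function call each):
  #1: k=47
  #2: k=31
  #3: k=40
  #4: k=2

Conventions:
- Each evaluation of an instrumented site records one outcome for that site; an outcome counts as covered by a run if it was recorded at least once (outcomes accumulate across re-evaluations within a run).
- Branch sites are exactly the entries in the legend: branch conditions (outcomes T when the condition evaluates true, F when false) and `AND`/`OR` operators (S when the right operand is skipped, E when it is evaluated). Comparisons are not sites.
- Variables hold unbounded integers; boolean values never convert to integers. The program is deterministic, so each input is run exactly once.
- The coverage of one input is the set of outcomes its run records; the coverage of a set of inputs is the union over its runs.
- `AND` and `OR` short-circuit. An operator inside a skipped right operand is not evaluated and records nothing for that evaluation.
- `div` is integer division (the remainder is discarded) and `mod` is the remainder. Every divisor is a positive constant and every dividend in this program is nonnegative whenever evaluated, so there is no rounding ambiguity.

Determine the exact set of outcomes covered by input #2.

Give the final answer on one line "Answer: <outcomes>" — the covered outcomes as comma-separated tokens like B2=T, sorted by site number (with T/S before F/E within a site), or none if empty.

Tracing the run of input #2 (k=31):
  B1->F, B2->T, B3->T, B5->T
distinct outcomes covered: B1=F, B2=T, B3=T, B5=T

Answer: B1=F, B2=T, B3=T, B5=T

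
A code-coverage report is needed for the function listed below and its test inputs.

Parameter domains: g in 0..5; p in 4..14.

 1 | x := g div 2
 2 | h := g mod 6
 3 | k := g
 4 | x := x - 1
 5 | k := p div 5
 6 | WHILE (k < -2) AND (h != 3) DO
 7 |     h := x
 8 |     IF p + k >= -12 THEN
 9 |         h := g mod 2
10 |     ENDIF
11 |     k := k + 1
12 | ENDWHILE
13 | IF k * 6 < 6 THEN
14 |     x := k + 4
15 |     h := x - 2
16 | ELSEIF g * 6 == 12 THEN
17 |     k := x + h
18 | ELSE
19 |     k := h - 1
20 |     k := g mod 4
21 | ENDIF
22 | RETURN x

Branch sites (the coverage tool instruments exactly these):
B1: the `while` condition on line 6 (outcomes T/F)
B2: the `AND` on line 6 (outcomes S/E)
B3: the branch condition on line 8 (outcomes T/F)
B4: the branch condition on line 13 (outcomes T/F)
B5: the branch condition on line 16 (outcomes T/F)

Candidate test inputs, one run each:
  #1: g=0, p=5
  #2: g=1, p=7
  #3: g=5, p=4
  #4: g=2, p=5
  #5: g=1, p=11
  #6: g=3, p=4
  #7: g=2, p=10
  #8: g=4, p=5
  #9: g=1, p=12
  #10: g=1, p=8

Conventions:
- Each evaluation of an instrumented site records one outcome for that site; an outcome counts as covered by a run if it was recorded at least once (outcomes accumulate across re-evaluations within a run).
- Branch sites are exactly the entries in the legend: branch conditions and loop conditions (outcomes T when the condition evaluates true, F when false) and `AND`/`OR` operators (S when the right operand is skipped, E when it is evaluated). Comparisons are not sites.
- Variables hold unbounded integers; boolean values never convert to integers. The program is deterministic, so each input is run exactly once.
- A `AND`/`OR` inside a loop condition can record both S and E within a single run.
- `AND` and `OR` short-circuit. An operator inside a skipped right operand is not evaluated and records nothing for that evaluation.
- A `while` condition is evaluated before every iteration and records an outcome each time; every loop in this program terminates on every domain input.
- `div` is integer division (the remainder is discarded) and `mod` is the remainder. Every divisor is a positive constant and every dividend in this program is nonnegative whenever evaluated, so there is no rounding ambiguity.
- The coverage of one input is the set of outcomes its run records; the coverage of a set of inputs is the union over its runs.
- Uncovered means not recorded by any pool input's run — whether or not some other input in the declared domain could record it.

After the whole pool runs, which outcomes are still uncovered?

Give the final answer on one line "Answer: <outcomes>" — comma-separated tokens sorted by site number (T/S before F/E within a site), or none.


#1 (g=0, p=5) -> covered: B1=F, B2=S, B4=F, B5=F
#2 (g=1, p=7) -> covered: B1=F, B2=S, B4=F, B5=F
#3 (g=5, p=4) -> covered: B1=F, B2=S, B4=T
#4 (g=2, p=5) -> covered: B1=F, B2=S, B4=F, B5=T
#5 (g=1, p=11) -> covered: B1=F, B2=S, B4=F, B5=F
#6 (g=3, p=4) -> covered: B1=F, B2=S, B4=T
#7 (g=2, p=10) -> covered: B1=F, B2=S, B4=F, B5=T
#8 (g=4, p=5) -> covered: B1=F, B2=S, B4=F, B5=F
#9 (g=1, p=12) -> covered: B1=F, B2=S, B4=F, B5=F
#10 (g=1, p=8) -> covered: B1=F, B2=S, B4=F, B5=F
union over the pool: B1=F, B2=S, B4=T, B4=F, B5=T, B5=F
uncovered (4 of 10): B1=T, B2=E, B3=T, B3=F
Answer: B1=T, B2=E, B3=T, B3=F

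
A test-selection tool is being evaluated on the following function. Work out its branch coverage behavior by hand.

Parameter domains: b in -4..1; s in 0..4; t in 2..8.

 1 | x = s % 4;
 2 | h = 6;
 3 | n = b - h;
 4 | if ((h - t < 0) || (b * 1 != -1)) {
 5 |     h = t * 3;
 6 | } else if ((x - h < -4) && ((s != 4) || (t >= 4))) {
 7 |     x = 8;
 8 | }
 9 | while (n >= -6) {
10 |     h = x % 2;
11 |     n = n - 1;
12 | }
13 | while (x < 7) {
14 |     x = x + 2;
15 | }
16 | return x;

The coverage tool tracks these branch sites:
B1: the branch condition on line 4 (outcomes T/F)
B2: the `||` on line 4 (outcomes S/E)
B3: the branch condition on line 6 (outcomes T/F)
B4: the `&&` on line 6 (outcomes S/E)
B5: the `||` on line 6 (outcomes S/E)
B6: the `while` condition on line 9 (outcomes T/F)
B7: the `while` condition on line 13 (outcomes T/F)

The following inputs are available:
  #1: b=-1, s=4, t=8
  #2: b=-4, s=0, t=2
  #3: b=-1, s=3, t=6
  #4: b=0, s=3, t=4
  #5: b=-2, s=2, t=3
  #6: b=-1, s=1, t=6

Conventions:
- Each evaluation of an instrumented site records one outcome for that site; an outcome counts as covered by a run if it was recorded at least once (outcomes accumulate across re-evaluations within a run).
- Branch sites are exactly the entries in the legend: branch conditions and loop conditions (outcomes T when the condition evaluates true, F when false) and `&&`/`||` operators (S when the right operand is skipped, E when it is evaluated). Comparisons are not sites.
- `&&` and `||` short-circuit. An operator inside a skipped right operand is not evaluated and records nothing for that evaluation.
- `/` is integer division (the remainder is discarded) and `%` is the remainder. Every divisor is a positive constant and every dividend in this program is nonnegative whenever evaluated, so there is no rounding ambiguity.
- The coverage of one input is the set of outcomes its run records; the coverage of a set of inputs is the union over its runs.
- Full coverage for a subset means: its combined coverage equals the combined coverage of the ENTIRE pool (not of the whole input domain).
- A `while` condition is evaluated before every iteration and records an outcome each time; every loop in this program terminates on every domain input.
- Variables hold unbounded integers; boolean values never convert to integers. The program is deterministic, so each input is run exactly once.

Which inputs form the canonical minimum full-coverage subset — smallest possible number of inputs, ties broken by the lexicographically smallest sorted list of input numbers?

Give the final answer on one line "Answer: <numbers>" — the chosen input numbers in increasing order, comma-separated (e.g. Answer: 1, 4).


input #1 (b=-1, s=4, t=8): events B2->S, B1->T, B6->F, B7->T, B7->T, B7->T, B7->T, B7->F; covers B1=T, B2=S, B6=F, B7=T, B7=F
input #2 (b=-4, s=0, t=2): events B2->E, B1->T, B6->F, B7->T, B7->T, B7->T, B7->T, B7->F; covers B1=T, B2=E, B6=F, B7=T, B7=F
input #3 (b=-1, s=3, t=6): events B2->E, B1->F, B4->S, B3->F, B6->F, B7->T, B7->T, B7->F; covers B1=F, B2=E, B3=F, B4=S, B6=F, B7=T, B7=F
input #4 (b=0, s=3, t=4): events B2->E, B1->T, B6->T, B6->F, B7->T, B7->T, B7->F; covers B1=T, B2=E, B6=T, B6=F, B7=T, B7=F
input #5 (b=-2, s=2, t=3): events B2->E, B1->T, B6->F, B7->T, B7->T, B7->T, B7->F; covers B1=T, B2=E, B6=F, B7=T, B7=F
input #6 (b=-1, s=1, t=6): events B2->E, B1->F, B4->E, B5->S, B3->T, B6->F, B7->F; covers B1=F, B2=E, B3=T, B4=E, B5=S, B6=F, B7=F
union over all inputs: B1=T, B1=F, B2=S, B2=E, B3=T, B3=F, B4=S, B4=E, B5=S, B6=T, B6=F, B7=T, B7=F (13 outcomes)
size 1 is not enough: best union over all size-1 subsets is 7/13
size 2 is not enough: best union over all size-2 subsets is 10/13
size 3 is not enough: best union over all size-3 subsets is 12/13
size 4: inputs {1, 3, 4, 6} cover all 13 outcomes, and no lexicographically smaller subset of this size does
Answer: 1, 3, 4, 6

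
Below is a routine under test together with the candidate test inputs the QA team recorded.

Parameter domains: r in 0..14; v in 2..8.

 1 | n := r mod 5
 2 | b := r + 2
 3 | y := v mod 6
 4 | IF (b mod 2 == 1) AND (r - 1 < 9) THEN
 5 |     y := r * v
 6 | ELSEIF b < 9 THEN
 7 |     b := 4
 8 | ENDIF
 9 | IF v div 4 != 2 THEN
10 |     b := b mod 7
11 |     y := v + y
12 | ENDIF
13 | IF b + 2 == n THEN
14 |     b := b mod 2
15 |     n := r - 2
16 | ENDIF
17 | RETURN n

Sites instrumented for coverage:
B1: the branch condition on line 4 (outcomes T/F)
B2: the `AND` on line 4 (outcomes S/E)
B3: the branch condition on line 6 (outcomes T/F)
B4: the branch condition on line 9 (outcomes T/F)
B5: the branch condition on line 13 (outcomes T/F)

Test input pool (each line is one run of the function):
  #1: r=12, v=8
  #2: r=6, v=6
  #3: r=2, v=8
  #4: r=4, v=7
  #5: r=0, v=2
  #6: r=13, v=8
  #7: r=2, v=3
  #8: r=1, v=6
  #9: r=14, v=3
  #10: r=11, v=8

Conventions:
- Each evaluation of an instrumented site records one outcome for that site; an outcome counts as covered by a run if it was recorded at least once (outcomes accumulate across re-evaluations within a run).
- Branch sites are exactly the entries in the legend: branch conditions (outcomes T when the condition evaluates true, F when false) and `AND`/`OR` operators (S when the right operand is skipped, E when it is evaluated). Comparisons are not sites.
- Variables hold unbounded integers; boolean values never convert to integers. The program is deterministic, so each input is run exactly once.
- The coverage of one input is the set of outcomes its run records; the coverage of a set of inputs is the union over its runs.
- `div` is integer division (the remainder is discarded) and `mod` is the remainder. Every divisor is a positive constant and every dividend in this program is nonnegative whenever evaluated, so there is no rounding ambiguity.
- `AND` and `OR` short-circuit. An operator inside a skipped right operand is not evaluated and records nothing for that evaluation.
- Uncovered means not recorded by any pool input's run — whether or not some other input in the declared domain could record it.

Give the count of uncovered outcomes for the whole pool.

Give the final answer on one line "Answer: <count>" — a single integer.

input #1, r=12, v=8: events B2->S, B1->F, B3->F, B4->F, B5->F; outcomes B1=F, B2=S, B3=F, B4=F, B5=F
input #2, r=6, v=6: events B2->S, B1->F, B3->T, B4->T, B5->F; outcomes B1=F, B2=S, B3=T, B4=T, B5=F
input #3, r=2, v=8: events B2->S, B1->F, B3->T, B4->F, B5->F; outcomes B1=F, B2=S, B3=T, B4=F, B5=F
input #4, r=4, v=7: events B2->S, B1->F, B3->T, B4->T, B5->F; outcomes B1=F, B2=S, B3=T, B4=T, B5=F
input #5, r=0, v=2: events B2->S, B1->F, B3->T, B4->T, B5->F; outcomes B1=F, B2=S, B3=T, B4=T, B5=F
input #6, r=13, v=8: events B2->E, B1->F, B3->F, B4->F, B5->F; outcomes B1=F, B2=E, B3=F, B4=F, B5=F
input #7, r=2, v=3: events B2->S, B1->F, B3->T, B4->T, B5->F; outcomes B1=F, B2=S, B3=T, B4=T, B5=F
input #8, r=1, v=6: events B2->E, B1->T, B4->T, B5->F; outcomes B1=T, B2=E, B4=T, B5=F
input #9, r=14, v=3: events B2->S, B1->F, B3->F, B4->T, B5->T; outcomes B1=F, B2=S, B3=F, B4=T, B5=T
input #10, r=11, v=8: events B2->E, B1->F, B3->F, B4->F, B5->F; outcomes B1=F, B2=E, B3=F, B4=F, B5=F
union over the pool: B1=T, B1=F, B2=S, B2=E, B3=T, B3=F, B4=T, B4=F, B5=T, B5=F
uncovered (0 of 10): none

Answer: 0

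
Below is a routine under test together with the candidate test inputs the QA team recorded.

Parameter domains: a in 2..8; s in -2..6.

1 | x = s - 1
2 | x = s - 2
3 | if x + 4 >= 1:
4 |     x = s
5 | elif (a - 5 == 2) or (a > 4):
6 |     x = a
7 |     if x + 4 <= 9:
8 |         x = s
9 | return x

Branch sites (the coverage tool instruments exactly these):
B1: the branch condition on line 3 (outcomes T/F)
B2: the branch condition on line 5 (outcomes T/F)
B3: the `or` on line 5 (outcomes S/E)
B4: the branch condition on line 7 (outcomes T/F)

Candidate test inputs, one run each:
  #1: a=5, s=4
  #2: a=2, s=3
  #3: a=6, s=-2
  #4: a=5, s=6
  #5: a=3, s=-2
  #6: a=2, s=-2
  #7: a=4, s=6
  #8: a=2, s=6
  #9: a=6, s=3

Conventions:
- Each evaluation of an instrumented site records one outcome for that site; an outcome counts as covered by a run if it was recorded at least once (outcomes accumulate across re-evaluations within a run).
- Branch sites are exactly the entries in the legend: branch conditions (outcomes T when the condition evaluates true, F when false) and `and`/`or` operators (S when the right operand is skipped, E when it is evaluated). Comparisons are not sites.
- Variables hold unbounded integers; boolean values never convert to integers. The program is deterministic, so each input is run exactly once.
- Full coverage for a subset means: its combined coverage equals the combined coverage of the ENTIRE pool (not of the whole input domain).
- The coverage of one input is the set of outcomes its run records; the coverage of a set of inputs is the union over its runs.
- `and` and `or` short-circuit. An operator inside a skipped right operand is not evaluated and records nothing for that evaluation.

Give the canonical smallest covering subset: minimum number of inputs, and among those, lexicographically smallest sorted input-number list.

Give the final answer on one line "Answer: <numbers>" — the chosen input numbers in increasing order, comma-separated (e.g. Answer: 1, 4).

input #1, a=5, s=4: events B1->T; outcomes B1=T
input #2, a=2, s=3: events B1->T; outcomes B1=T
input #3, a=6, s=-2: events B1->F, B3->E, B2->T, B4->F; outcomes B1=F, B2=T, B3=E, B4=F
input #4, a=5, s=6: events B1->T; outcomes B1=T
input #5, a=3, s=-2: events B1->F, B3->E, B2->F; outcomes B1=F, B2=F, B3=E
input #6, a=2, s=-2: events B1->F, B3->E, B2->F; outcomes B1=F, B2=F, B3=E
input #7, a=4, s=6: events B1->T; outcomes B1=T
input #8, a=2, s=6: events B1->T; outcomes B1=T
input #9, a=6, s=3: events B1->T; outcomes B1=T
union over all inputs: B1=T, B1=F, B2=T, B2=F, B3=E, B4=F (6 outcomes)
checked all size-1 subsets: none covers 6 outcomes (max 4/6)
checked all size-2 subsets: none covers 6 outcomes (max 5/6)
at size 3, {1, 3, 5} reaches all 6 outcomes; every lexicographically earlier size-3 subset fails

Answer: 1, 3, 5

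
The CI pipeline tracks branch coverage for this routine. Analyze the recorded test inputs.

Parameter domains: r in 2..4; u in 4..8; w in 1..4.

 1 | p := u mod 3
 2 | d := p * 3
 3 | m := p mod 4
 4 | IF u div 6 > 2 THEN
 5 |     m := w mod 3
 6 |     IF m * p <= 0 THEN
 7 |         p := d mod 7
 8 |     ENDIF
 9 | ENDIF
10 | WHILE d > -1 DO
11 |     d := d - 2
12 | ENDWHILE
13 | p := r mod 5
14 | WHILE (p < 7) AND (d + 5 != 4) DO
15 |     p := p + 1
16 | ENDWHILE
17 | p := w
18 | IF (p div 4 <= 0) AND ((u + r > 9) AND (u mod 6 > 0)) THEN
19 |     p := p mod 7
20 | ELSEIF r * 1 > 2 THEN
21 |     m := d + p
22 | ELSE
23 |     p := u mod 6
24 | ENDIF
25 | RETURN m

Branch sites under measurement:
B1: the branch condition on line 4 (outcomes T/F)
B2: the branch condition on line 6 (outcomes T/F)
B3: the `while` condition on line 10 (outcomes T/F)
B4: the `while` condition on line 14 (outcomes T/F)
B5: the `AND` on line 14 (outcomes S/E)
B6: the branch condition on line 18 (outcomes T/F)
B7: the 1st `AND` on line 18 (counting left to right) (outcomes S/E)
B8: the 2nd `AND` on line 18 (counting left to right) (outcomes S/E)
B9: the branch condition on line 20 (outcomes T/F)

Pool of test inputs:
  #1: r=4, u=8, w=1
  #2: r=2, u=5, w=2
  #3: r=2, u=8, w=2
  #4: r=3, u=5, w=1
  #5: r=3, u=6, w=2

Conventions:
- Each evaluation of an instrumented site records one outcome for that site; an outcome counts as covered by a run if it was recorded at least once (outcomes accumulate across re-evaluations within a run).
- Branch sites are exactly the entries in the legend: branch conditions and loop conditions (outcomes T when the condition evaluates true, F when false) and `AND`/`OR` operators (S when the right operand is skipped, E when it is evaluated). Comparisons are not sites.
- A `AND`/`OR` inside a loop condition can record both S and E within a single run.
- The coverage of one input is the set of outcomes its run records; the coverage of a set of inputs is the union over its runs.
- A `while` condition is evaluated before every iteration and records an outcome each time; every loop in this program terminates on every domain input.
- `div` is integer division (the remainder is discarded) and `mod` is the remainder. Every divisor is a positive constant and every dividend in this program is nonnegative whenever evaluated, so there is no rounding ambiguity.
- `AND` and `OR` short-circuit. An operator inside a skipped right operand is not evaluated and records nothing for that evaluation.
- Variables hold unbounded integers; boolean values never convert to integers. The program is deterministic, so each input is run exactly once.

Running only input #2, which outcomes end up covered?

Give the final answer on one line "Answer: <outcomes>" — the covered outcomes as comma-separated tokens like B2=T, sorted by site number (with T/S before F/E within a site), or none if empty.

Event log for input #2 (r=2, u=5, w=2):
  B1->F, B3->T, B3->T, B3->T, B3->T, B3->F, B5->E, B4->T, B5->E, B4->T
  B5->E, B4->T, B5->E, B4->T, B5->E, B4->T, B5->S, B4->F, B7->E, B8->S
  B6->F, B9->F
as a set, this run covers: B1=F, B3=T, B3=F, B4=T, B4=F, B5=S, B5=E, B6=F, B7=E, B8=S, B9=F

Answer: B1=F, B3=T, B3=F, B4=T, B4=F, B5=S, B5=E, B6=F, B7=E, B8=S, B9=F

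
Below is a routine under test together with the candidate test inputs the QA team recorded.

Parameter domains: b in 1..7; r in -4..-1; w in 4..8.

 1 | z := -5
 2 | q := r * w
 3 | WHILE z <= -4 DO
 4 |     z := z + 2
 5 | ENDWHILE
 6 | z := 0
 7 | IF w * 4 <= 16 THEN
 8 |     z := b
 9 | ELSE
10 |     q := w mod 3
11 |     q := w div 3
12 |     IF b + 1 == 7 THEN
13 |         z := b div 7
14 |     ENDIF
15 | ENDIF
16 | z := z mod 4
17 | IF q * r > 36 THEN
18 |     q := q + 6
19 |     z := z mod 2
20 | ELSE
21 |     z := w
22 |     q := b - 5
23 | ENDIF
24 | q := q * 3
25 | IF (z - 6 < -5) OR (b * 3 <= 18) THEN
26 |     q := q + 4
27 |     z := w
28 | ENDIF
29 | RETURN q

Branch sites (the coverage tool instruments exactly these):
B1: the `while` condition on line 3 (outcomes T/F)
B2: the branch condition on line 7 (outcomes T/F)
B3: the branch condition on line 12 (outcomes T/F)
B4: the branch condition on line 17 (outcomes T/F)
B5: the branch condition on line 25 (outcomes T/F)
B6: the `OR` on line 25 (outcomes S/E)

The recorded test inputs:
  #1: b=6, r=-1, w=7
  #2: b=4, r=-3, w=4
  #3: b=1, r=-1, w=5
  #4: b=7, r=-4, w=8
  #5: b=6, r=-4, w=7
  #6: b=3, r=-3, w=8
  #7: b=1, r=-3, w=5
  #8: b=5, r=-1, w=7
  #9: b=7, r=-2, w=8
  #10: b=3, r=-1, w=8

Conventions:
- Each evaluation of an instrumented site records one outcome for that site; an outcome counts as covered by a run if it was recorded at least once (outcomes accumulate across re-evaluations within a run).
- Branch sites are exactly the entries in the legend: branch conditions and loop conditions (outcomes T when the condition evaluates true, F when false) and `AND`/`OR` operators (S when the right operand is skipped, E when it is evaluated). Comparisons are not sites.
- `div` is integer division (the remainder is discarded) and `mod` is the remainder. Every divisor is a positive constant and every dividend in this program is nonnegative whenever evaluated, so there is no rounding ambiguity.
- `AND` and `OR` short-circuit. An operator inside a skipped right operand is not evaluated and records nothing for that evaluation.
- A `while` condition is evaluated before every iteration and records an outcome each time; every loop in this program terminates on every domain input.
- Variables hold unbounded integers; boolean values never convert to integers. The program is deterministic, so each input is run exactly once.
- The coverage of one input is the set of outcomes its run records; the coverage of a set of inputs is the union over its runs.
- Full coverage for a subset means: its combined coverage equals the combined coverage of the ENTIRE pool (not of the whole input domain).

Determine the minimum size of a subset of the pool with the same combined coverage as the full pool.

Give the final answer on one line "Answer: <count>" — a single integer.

input #1 (b=6, r=-1, w=7): events B1->T, B1->F, B2->F, B3->T, B4->F, B6->E, B5->T; covers B1=T, B1=F, B2=F, B3=T, B4=F, B5=T, B6=E
input #2 (b=4, r=-3, w=4): events B1->T, B1->F, B2->T, B4->F, B6->E, B5->T; covers B1=T, B1=F, B2=T, B4=F, B5=T, B6=E
input #3 (b=1, r=-1, w=5): events B1->T, B1->F, B2->F, B3->F, B4->F, B6->E, B5->T; covers B1=T, B1=F, B2=F, B3=F, B4=F, B5=T, B6=E
input #4 (b=7, r=-4, w=8): events B1->T, B1->F, B2->F, B3->F, B4->F, B6->E, B5->F; covers B1=T, B1=F, B2=F, B3=F, B4=F, B5=F, B6=E
input #5 (b=6, r=-4, w=7): events B1->T, B1->F, B2->F, B3->T, B4->F, B6->E, B5->T; covers B1=T, B1=F, B2=F, B3=T, B4=F, B5=T, B6=E
input #6 (b=3, r=-3, w=8): events B1->T, B1->F, B2->F, B3->F, B4->F, B6->E, B5->T; covers B1=T, B1=F, B2=F, B3=F, B4=F, B5=T, B6=E
input #7 (b=1, r=-3, w=5): events B1->T, B1->F, B2->F, B3->F, B4->F, B6->E, B5->T; covers B1=T, B1=F, B2=F, B3=F, B4=F, B5=T, B6=E
input #8 (b=5, r=-1, w=7): events B1->T, B1->F, B2->F, B3->F, B4->F, B6->E, B5->T; covers B1=T, B1=F, B2=F, B3=F, B4=F, B5=T, B6=E
input #9 (b=7, r=-2, w=8): events B1->T, B1->F, B2->F, B3->F, B4->F, B6->E, B5->F; covers B1=T, B1=F, B2=F, B3=F, B4=F, B5=F, B6=E
input #10 (b=3, r=-1, w=8): events B1->T, B1->F, B2->F, B3->F, B4->F, B6->E, B5->T; covers B1=T, B1=F, B2=F, B3=F, B4=F, B5=T, B6=E
together the pool reaches 10 outcomes: B1=T, B1=F, B2=T, B2=F, B3=T, B3=F, B4=F, B5=T, B5=F, B6=E
every size-1 subset falls short of the 10 outcomes (best: 7/10)
every size-2 subset falls short of the 10 outcomes (best: 9/10)
size 3: inputs {1, 2, 4} cover all 10 outcomes, and no lexicographically smaller subset of this size does

Answer: 3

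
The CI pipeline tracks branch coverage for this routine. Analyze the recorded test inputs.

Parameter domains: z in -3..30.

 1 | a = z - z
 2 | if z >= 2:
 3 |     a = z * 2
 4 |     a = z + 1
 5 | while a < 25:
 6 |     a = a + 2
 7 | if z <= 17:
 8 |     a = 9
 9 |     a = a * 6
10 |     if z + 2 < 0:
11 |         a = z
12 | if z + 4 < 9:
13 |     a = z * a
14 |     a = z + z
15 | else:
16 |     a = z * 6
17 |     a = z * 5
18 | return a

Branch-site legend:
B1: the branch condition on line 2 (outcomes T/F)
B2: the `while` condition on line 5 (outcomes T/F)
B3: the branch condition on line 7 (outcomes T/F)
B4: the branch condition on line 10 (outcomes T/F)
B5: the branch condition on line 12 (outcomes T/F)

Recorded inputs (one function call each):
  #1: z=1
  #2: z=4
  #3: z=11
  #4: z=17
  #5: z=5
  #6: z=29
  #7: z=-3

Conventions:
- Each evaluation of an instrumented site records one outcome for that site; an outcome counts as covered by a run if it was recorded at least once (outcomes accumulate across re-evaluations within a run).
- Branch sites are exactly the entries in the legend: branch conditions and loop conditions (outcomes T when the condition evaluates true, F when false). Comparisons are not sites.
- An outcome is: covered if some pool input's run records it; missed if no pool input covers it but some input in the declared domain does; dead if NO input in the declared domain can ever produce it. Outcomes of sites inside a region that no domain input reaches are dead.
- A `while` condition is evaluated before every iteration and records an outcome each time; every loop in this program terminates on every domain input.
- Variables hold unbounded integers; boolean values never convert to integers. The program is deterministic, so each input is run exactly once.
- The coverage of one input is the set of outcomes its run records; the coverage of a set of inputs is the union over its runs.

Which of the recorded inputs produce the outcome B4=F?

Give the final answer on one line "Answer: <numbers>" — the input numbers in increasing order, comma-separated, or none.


input #1 (z=1): records B4=F
input #2 (z=4): records B4=F
input #3 (z=11): records B4=F
input #4 (z=17): records B4=F
input #5 (z=5): records B4=F
input #6 (z=29): does not record B4=F
input #7 (z=-3): does not record B4=F
Answer: 1, 2, 3, 4, 5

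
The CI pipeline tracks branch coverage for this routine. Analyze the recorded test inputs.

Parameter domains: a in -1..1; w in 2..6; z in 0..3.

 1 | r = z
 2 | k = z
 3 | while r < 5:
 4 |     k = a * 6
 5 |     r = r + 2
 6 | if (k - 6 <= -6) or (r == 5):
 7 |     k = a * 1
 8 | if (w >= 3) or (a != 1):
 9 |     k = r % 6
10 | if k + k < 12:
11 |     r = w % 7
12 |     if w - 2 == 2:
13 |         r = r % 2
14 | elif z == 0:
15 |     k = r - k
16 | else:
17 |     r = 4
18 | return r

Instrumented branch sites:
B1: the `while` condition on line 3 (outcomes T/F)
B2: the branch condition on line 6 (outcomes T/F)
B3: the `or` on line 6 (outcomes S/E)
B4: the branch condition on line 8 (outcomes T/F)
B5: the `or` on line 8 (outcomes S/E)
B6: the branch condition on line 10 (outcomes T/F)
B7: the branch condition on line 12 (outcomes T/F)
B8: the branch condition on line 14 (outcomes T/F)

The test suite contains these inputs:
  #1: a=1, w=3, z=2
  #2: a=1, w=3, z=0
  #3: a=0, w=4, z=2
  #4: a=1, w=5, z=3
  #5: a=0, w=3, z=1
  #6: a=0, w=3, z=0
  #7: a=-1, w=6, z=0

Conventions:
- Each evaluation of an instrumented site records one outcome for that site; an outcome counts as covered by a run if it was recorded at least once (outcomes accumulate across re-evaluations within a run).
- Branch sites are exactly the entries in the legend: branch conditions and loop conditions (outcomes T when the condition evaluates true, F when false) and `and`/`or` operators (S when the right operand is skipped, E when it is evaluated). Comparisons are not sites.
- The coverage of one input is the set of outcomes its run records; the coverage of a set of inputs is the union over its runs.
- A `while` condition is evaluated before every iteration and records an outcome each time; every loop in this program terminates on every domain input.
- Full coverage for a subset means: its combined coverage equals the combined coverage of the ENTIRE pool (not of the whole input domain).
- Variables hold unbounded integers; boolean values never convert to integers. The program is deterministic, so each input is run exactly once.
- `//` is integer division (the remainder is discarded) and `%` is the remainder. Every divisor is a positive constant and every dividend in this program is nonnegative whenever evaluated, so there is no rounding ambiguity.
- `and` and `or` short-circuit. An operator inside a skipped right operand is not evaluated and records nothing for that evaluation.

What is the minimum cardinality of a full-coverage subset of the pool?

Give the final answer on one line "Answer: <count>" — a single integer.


input #1, a=1, w=3, z=2: events B1->T, B1->T, B1->F, B3->E, B2->F, B5->S, B4->T, B6->T, B7->F; outcomes B1=T, B1=F, B2=F, B3=E, B4=T, B5=S, B6=T, B7=F
input #2, a=1, w=3, z=0: events B1->T, B1->T, B1->T, B1->F, B3->E, B2->F, B5->S, B4->T, B6->T, B7->F; outcomes B1=T, B1=F, B2=F, B3=E, B4=T, B5=S, B6=T, B7=F
input #3, a=0, w=4, z=2: events B1->T, B1->T, B1->F, B3->S, B2->T, B5->S, B4->T, B6->T, B7->T; outcomes B1=T, B1=F, B2=T, B3=S, B4=T, B5=S, B6=T, B7=T
input #4, a=1, w=5, z=3: events B1->T, B1->F, B3->E, B2->T, B5->S, B4->T, B6->T, B7->F; outcomes B1=T, B1=F, B2=T, B3=E, B4=T, B5=S, B6=T, B7=F
input #5, a=0, w=3, z=1: events B1->T, B1->T, B1->F, B3->S, B2->T, B5->S, B4->T, B6->T, B7->F; outcomes B1=T, B1=F, B2=T, B3=S, B4=T, B5=S, B6=T, B7=F
input #6, a=0, w=3, z=0: events B1->T, B1->T, B1->T, B1->F, B3->S, B2->T, B5->S, B4->T, B6->T, B7->F; outcomes B1=T, B1=F, B2=T, B3=S, B4=T, B5=S, B6=T, B7=F
input #7, a=-1, w=6, z=0: events B1->T, B1->T, B1->T, B1->F, B3->S, B2->T, B5->S, B4->T, B6->T, B7->F; outcomes B1=T, B1=F, B2=T, B3=S, B4=T, B5=S, B6=T, B7=F
union over all inputs: B1=T, B1=F, B2=T, B2=F, B3=S, B3=E, B4=T, B5=S, B6=T, B7=T, B7=F (11 outcomes)
size 1 is not enough: best union over all size-1 subsets is 8/11
the canonical winner is {1, 3}: size 2, full 11-outcome coverage, earliest index list among size-2 covers
Answer: 2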